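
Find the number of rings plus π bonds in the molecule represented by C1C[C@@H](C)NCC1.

Molecular formula from the SMILES: C6H13N.
DoU = (2C + 2 + N − H − X)/2 = (2·6 + 2 + 1 − 13 − 0)/2 = 2/2 = 1.
(Structurally: 1 ring(s) + 0 π bond(s) = 1.)

1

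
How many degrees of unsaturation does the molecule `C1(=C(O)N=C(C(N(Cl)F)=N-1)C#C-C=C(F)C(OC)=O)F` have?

Molecular formula from the SMILES: C10H5ClF3N3O3.
DoU = (2C + 2 + N − H − X)/2 = (2·10 + 2 + 3 − 5 − 4)/2 = 16/2 = 8.
(Structurally: 1 ring(s) + 7 π bond(s) = 8.)

8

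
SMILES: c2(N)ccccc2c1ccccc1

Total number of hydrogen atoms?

Hydrogens are implicit in SMILES; fill each atom to its normal valence:
  9 × C (aromatic): 1 H each → 9
  3 × C (aromatic): no H
  1 × N: 2 H
  Total hydrogens = 11.

11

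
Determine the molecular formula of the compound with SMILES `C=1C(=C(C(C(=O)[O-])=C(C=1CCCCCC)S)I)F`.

C13H15FIO2S-

Heavy atoms from the SMILES: 13 C, 1 F, 1 I, 2 O, 1 S.
Implicit hydrogens by atom environment:
  5 × C: 2 H each → 10
  5 × C (aromatic): no H
  1 × C: 3 H
  1 × C (aromatic): 1 H
  1 × C: no H
  1 × F: no H
  1 × I: no H
  1 × O: no H
  1 × O (charge -1): no H
  1 × S: 1 H
  Total hydrogens = 15.
Net charge -1.
Molecular formula: C13H15FIO2S-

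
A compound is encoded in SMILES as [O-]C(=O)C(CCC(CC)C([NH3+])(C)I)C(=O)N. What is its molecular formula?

Heavy atoms from the SMILES: 10 C, 1 I, 2 N, 3 O.
Implicit hydrogens by atom environment:
  3 × C: 2 H each → 6
  3 × C: no H
  2 × C: 3 H each → 6
  2 × C: 1 H each → 2
  2 × O: no H
  1 × I: no H
  1 × N (charge +1): 3 H
  1 × N: 2 H
  1 × O (charge -1): no H
  Total hydrogens = 19.
Molecular formula: C10H19IN2O3

C10H19IN2O3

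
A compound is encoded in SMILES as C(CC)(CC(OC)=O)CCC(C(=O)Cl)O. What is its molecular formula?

C10H17ClO4

Heavy atoms from the SMILES: 10 C, 1 Cl, 4 O.
Implicit hydrogens by atom environment:
  4 × C: 2 H each → 8
  3 × O: no H
  2 × C: 3 H each → 6
  2 × C: 1 H each → 2
  2 × C: no H
  1 × Cl: no H
  1 × O: 1 H
  Total hydrogens = 17.
Molecular formula: C10H17ClO4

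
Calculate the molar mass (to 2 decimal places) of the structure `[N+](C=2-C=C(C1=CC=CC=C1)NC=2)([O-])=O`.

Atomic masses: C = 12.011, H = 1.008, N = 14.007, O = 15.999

Molecular formula: C10H8N2O2.
M = 10×12.011 + 8×1.008 + 2×14.007 + 2×15.999 = 188.19 g/mol.

188.19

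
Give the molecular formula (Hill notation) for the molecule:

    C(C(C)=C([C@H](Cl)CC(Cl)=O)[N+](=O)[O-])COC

C9H13Cl2NO4

Heavy atoms from the SMILES: 9 C, 2 Cl, 1 N, 4 O.
Implicit hydrogens by atom environment:
  3 × C: 2 H each → 6
  3 × C: no H
  3 × O: no H
  2 × C: 3 H each → 6
  2 × Cl: no H
  1 × C: 1 H
  1 × N (charge +1): no H
  1 × O (charge -1): no H
  Total hydrogens = 13.
Molecular formula: C9H13Cl2NO4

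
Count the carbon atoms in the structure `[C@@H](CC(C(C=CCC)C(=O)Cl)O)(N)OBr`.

The symbol for carbon appears 9 times in the SMILES. (Cl is a single chlorine, not C + l.)

9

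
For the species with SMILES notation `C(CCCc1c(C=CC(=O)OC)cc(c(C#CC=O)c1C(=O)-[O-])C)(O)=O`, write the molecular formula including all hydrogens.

Heavy atoms from the SMILES: 19 C, 7 O.
Implicit hydrogens by atom environment:
  5 × C (aromatic): no H
  5 × C: no H
  5 × O: no H
  3 × C: 2 H each → 6
  3 × C: 1 H each → 3
  2 × C: 3 H each → 6
  1 × C (aromatic): 1 H
  1 × O: 1 H
  1 × O (charge -1): no H
  Total hydrogens = 17.
Net charge -1.
Molecular formula: C19H17O7-

C19H17O7-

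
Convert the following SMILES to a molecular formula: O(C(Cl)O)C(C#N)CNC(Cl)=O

C5H6Cl2N2O3

Heavy atoms from the SMILES: 5 C, 2 Cl, 2 N, 3 O.
Implicit hydrogens by atom environment:
  2 × C: 1 H each → 2
  2 × C: no H
  2 × Cl: no H
  2 × O: no H
  1 × C: 2 H
  1 × N: 1 H
  1 × N: no H
  1 × O: 1 H
  Total hydrogens = 6.
Molecular formula: C5H6Cl2N2O3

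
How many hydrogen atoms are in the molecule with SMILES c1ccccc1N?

7

Hydrogens are implicit in SMILES; fill each atom to its normal valence:
  5 × C (aromatic): 1 H each → 5
  1 × C (aromatic): no H
  1 × N: 2 H
  Total hydrogens = 7.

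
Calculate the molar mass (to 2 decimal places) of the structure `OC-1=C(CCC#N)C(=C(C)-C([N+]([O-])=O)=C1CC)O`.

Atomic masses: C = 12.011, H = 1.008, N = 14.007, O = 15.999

250.25

Molecular formula: C12H14N2O4.
M = 12×12.011 + 14×1.008 + 2×14.007 + 4×15.999 = 250.25 g/mol.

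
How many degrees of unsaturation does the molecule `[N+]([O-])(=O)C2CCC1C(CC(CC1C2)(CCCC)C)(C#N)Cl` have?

Molecular formula from the SMILES: C16H25ClN2O2.
DoU = (2C + 2 + N − H − X)/2 = (2·16 + 2 + 2 − 25 − 1)/2 = 10/2 = 5.
(Structurally: 2 ring(s) + 3 π bond(s) = 5.)

5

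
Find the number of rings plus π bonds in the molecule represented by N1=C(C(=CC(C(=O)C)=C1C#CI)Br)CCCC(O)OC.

Molecular formula from the SMILES: C14H15BrINO3.
DoU = (2C + 2 + N − H − X)/2 = (2·14 + 2 + 1 − 15 − 2)/2 = 14/2 = 7.
(Structurally: 1 ring(s) + 6 π bond(s) = 7.)

7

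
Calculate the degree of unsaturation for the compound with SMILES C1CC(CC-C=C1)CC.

2

Molecular formula from the SMILES: C9H16.
DoU = (2C + 2 + N − H − X)/2 = (2·9 + 2 + 0 − 16 − 0)/2 = 4/2 = 2.
(Structurally: 1 ring(s) + 1 π bond(s) = 2.)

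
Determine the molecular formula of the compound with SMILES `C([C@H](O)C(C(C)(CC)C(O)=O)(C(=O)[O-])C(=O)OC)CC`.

Heavy atoms from the SMILES: 13 C, 7 O.
Implicit hydrogens by atom environment:
  5 × C: no H
  4 × C: 3 H each → 12
  4 × O: no H
  3 × C: 2 H each → 6
  2 × O: 1 H each → 2
  1 × C: 1 H
  1 × O (charge -1): no H
  Total hydrogens = 21.
Net charge -1.
Molecular formula: C13H21O7-

C13H21O7-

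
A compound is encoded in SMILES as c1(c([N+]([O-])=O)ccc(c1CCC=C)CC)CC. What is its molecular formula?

C14H19NO2

Heavy atoms from the SMILES: 14 C, 1 N, 2 O.
Implicit hydrogens by atom environment:
  5 × C: 2 H each → 10
  4 × C (aromatic): no H
  2 × C: 3 H each → 6
  2 × C (aromatic): 1 H each → 2
  1 × C: 1 H
  1 × N (charge +1): no H
  1 × O: no H
  1 × O (charge -1): no H
  Total hydrogens = 19.
Molecular formula: C14H19NO2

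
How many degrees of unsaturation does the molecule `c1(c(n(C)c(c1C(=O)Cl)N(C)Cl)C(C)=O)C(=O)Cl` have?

Molecular formula from the SMILES: C10H9Cl3N2O3.
DoU = (2C + 2 + N − H − X)/2 = (2·10 + 2 + 2 − 9 − 3)/2 = 12/2 = 6.
(Structurally: 1 ring(s) + 5 π bond(s) = 6.)

6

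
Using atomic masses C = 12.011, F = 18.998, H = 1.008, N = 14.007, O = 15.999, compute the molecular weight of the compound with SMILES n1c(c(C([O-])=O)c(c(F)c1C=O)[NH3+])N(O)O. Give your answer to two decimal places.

231.14

Molecular formula: C7H6FN3O5.
M = 7×12.011 + 1×18.998 + 6×1.008 + 3×14.007 + 5×15.999 = 231.14 g/mol.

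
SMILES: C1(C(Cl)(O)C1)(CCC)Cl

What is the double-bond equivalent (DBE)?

1

Molecular formula from the SMILES: C6H10Cl2O.
DoU = (2C + 2 + N − H − X)/2 = (2·6 + 2 + 0 − 10 − 2)/2 = 2/2 = 1.
(Structurally: 1 ring(s) + 0 π bond(s) = 1.)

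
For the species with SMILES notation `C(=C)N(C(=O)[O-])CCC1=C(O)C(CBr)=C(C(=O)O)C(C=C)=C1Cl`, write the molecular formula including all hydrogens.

C15H14BrClNO5-

Heavy atoms from the SMILES: 1 Br, 15 C, 1 Cl, 1 N, 5 O.
Implicit hydrogens by atom environment:
  6 × C (aromatic): no H
  5 × C: 2 H each → 10
  2 × C: 1 H each → 2
  2 × C: no H
  2 × O: 1 H each → 2
  2 × O: no H
  1 × Br: no H
  1 × Cl: no H
  1 × N: no H
  1 × O (charge -1): no H
  Total hydrogens = 14.
Net charge -1.
Molecular formula: C15H14BrClNO5-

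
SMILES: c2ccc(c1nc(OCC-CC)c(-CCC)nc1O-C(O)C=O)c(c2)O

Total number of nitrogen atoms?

2

The symbol for nitrogen appears 2 times in the SMILES.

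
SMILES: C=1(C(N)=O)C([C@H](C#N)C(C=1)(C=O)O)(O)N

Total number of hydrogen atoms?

9

Hydrogens are implicit in SMILES; fill each atom to its normal valence:
  5 × C: no H
  3 × C: 1 H each → 3
  2 × N: 2 H each → 4
  2 × O: 1 H each → 2
  2 × O: no H
  1 × N: no H
  Total hydrogens = 9.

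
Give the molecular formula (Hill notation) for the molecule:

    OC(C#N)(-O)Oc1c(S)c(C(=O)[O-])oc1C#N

Heavy atoms from the SMILES: 8 C, 2 N, 6 O, 1 S.
Implicit hydrogens by atom environment:
  4 × C (aromatic): no H
  4 × C: no H
  2 × N: no H
  2 × O: 1 H each → 2
  2 × O: no H
  1 × O (aromatic): no H
  1 × O (charge -1): no H
  1 × S: 1 H
  Total hydrogens = 3.
Net charge -1.
Molecular formula: C8H3N2O6S-

C8H3N2O6S-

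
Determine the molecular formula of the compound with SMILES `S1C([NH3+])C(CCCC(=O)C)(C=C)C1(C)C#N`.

Heavy atoms from the SMILES: 12 C, 2 N, 1 O, 1 S.
Implicit hydrogens by atom environment:
  4 × C: 2 H each → 8
  4 × C: no H
  2 × C: 3 H each → 6
  2 × C: 1 H each → 2
  1 × N (charge +1): 3 H
  1 × N: no H
  1 × O: no H
  1 × S: no H
  Total hydrogens = 19.
Net charge +1.
Molecular formula: C12H19N2OS+

C12H19N2OS+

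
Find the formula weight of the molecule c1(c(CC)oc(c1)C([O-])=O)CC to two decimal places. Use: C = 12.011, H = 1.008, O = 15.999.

167.18

Molecular formula: C9H11O3-.
M = 9×12.011 + 11×1.008 + 3×15.999 = 167.18 g/mol.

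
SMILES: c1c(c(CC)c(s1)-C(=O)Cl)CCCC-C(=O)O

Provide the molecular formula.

C12H15ClO3S

Heavy atoms from the SMILES: 12 C, 1 Cl, 3 O, 1 S.
Implicit hydrogens by atom environment:
  5 × C: 2 H each → 10
  3 × C (aromatic): no H
  2 × C: no H
  2 × O: no H
  1 × C: 3 H
  1 × C (aromatic): 1 H
  1 × Cl: no H
  1 × O: 1 H
  1 × S (aromatic): no H
  Total hydrogens = 15.
Molecular formula: C12H15ClO3S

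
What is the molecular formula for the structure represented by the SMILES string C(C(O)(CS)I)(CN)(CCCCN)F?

Heavy atoms from the SMILES: 8 C, 1 F, 1 I, 2 N, 1 O, 1 S.
Implicit hydrogens by atom environment:
  6 × C: 2 H each → 12
  2 × C: no H
  2 × N: 2 H each → 4
  1 × F: no H
  1 × I: no H
  1 × O: 1 H
  1 × S: 1 H
  Total hydrogens = 18.
Molecular formula: C8H18FIN2OS

C8H18FIN2OS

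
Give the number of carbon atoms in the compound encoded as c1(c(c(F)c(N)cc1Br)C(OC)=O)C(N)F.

The symbol for carbon appears 9 times in the SMILES. Lowercase c denotes aromatic carbon and counts toward C.

9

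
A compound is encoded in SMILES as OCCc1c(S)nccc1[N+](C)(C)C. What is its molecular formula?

Heavy atoms from the SMILES: 10 C, 2 N, 1 O, 1 S.
Implicit hydrogens by atom environment:
  3 × C: 3 H each → 9
  3 × C (aromatic): no H
  2 × C: 2 H each → 4
  2 × C (aromatic): 1 H each → 2
  1 × N (aromatic): no H
  1 × N (charge +1): no H
  1 × O: 1 H
  1 × S: 1 H
  Total hydrogens = 17.
Net charge +1.
Molecular formula: C10H17N2OS+

C10H17N2OS+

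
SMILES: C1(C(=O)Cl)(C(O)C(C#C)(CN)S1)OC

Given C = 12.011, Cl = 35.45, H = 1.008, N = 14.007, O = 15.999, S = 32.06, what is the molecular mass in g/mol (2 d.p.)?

235.68

Molecular formula: C8H10ClNO3S.
M = 8×12.011 + 1×35.45 + 10×1.008 + 1×14.007 + 3×15.999 + 1×32.06 = 235.68 g/mol.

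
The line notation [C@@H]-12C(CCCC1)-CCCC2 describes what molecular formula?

C10H18

Heavy atoms from the SMILES: 10 C.
Implicit hydrogens by atom environment:
  8 × C: 2 H each → 16
  2 × C: 1 H each → 2
  Total hydrogens = 18.
Molecular formula: C10H18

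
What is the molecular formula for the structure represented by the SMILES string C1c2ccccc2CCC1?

C10H12

Heavy atoms from the SMILES: 10 C.
Implicit hydrogens by atom environment:
  4 × C: 2 H each → 8
  4 × C (aromatic): 1 H each → 4
  2 × C (aromatic): no H
  Total hydrogens = 12.
Molecular formula: C10H12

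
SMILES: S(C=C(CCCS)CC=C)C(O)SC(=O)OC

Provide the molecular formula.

Heavy atoms from the SMILES: 11 C, 3 O, 3 S.
Implicit hydrogens by atom environment:
  5 × C: 2 H each → 10
  3 × C: 1 H each → 3
  2 × C: no H
  2 × O: no H
  2 × S: no H
  1 × C: 3 H
  1 × O: 1 H
  1 × S: 1 H
  Total hydrogens = 18.
Molecular formula: C11H18O3S3

C11H18O3S3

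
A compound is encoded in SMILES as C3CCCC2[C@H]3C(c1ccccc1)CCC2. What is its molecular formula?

Heavy atoms from the SMILES: 16 C.
Implicit hydrogens by atom environment:
  7 × C: 2 H each → 14
  5 × C (aromatic): 1 H each → 5
  3 × C: 1 H each → 3
  1 × C (aromatic): no H
  Total hydrogens = 22.
Molecular formula: C16H22

C16H22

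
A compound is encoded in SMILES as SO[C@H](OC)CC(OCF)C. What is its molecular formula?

C6H13FO3S

Heavy atoms from the SMILES: 6 C, 1 F, 3 O, 1 S.
Implicit hydrogens by atom environment:
  3 × O: no H
  2 × C: 3 H each → 6
  2 × C: 2 H each → 4
  2 × C: 1 H each → 2
  1 × F: no H
  1 × S: 1 H
  Total hydrogens = 13.
Molecular formula: C6H13FO3S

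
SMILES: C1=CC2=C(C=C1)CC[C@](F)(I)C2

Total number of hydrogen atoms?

10

Hydrogens are implicit in SMILES; fill each atom to its normal valence:
  4 × C (aromatic): 1 H each → 4
  3 × C: 2 H each → 6
  2 × C (aromatic): no H
  1 × C: no H
  1 × F: no H
  1 × I: no H
  Total hydrogens = 10.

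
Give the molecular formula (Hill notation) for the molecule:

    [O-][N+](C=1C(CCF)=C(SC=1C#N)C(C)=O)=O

Heavy atoms from the SMILES: 9 C, 1 F, 2 N, 3 O, 1 S.
Implicit hydrogens by atom environment:
  4 × C (aromatic): no H
  2 × C: 2 H each → 4
  2 × C: no H
  2 × O: no H
  1 × C: 3 H
  1 × F: no H
  1 × N (charge +1): no H
  1 × N: no H
  1 × O (charge -1): no H
  1 × S (aromatic): no H
  Total hydrogens = 7.
Molecular formula: C9H7FN2O3S

C9H7FN2O3S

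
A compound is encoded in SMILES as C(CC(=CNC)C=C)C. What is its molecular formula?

Heavy atoms from the SMILES: 8 C, 1 N.
Implicit hydrogens by atom environment:
  3 × C: 2 H each → 6
  2 × C: 3 H each → 6
  2 × C: 1 H each → 2
  1 × C: no H
  1 × N: 1 H
  Total hydrogens = 15.
Molecular formula: C8H15N

C8H15N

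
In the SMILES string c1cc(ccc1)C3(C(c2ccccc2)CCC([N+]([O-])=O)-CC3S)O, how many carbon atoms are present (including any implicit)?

The symbol for carbon appears 19 times in the SMILES. Lowercase c denotes aromatic carbon and counts toward C.

19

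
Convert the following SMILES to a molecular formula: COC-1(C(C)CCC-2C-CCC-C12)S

Heavy atoms from the SMILES: 12 C, 1 O, 1 S.
Implicit hydrogens by atom environment:
  6 × C: 2 H each → 12
  3 × C: 1 H each → 3
  2 × C: 3 H each → 6
  1 × C: no H
  1 × O: no H
  1 × S: 1 H
  Total hydrogens = 22.
Molecular formula: C12H22OS

C12H22OS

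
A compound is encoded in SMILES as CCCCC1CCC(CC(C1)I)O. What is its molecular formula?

C11H21IO

Heavy atoms from the SMILES: 11 C, 1 I, 1 O.
Implicit hydrogens by atom environment:
  7 × C: 2 H each → 14
  3 × C: 1 H each → 3
  1 × C: 3 H
  1 × I: no H
  1 × O: 1 H
  Total hydrogens = 21.
Molecular formula: C11H21IO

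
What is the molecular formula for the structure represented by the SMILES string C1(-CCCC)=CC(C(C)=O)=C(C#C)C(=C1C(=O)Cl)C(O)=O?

C16H15ClO4

Heavy atoms from the SMILES: 16 C, 1 Cl, 4 O.
Implicit hydrogens by atom environment:
  5 × C (aromatic): no H
  4 × C: no H
  3 × C: 2 H each → 6
  3 × O: no H
  2 × C: 3 H each → 6
  1 × C (aromatic): 1 H
  1 × C: 1 H
  1 × Cl: no H
  1 × O: 1 H
  Total hydrogens = 15.
Molecular formula: C16H15ClO4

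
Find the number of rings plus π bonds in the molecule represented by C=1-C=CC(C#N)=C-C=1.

Molecular formula from the SMILES: C7H5N.
DoU = (2C + 2 + N − H − X)/2 = (2·7 + 2 + 1 − 5 − 0)/2 = 12/2 = 6.
(Structurally: 1 ring(s) + 5 π bond(s) = 6.)

6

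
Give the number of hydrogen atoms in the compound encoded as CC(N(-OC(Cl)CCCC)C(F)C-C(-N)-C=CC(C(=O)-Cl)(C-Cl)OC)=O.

Hydrogens are implicit in SMILES; fill each atom to its normal valence:
  5 × C: 2 H each → 10
  5 × C: 1 H each → 5
  4 × O: no H
  3 × C: 3 H each → 9
  3 × C: no H
  3 × Cl: no H
  1 × F: no H
  1 × N: 2 H
  1 × N: no H
  Total hydrogens = 26.

26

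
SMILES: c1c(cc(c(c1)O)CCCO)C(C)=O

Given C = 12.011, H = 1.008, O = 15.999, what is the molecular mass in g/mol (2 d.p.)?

194.23

Molecular formula: C11H14O3.
M = 11×12.011 + 14×1.008 + 3×15.999 = 194.23 g/mol.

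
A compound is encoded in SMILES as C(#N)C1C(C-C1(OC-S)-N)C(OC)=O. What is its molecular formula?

C8H12N2O3S

Heavy atoms from the SMILES: 8 C, 2 N, 3 O, 1 S.
Implicit hydrogens by atom environment:
  3 × C: no H
  3 × O: no H
  2 × C: 2 H each → 4
  2 × C: 1 H each → 2
  1 × C: 3 H
  1 × N: 2 H
  1 × N: no H
  1 × S: 1 H
  Total hydrogens = 12.
Molecular formula: C8H12N2O3S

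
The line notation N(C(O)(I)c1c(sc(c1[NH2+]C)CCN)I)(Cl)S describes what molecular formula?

C8H13ClI2N3OS2+

Heavy atoms from the SMILES: 8 C, 1 Cl, 2 I, 3 N, 1 O, 2 S.
Implicit hydrogens by atom environment:
  4 × C (aromatic): no H
  2 × C: 2 H each → 4
  2 × I: no H
  1 × C: 3 H
  1 × C: no H
  1 × Cl: no H
  1 × N (charge +1): 2 H
  1 × N: 2 H
  1 × N: no H
  1 × O: 1 H
  1 × S: 1 H
  1 × S (aromatic): no H
  Total hydrogens = 13.
Net charge +1.
Molecular formula: C8H13ClI2N3OS2+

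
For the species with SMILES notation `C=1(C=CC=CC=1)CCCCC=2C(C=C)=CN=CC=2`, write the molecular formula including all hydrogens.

Heavy atoms from the SMILES: 17 C, 1 N.
Implicit hydrogens by atom environment:
  8 × C (aromatic): 1 H each → 8
  5 × C: 2 H each → 10
  3 × C (aromatic): no H
  1 × C: 1 H
  1 × N (aromatic): no H
  Total hydrogens = 19.
Molecular formula: C17H19N

C17H19N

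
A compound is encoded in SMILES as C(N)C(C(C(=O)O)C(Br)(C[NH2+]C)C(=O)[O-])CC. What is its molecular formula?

C10H19BrN2O4

Heavy atoms from the SMILES: 1 Br, 10 C, 2 N, 4 O.
Implicit hydrogens by atom environment:
  3 × C: 2 H each → 6
  3 × C: no H
  2 × C: 3 H each → 6
  2 × C: 1 H each → 2
  2 × O: no H
  1 × Br: no H
  1 × N (charge +1): 2 H
  1 × N: 2 H
  1 × O: 1 H
  1 × O (charge -1): no H
  Total hydrogens = 19.
Molecular formula: C10H19BrN2O4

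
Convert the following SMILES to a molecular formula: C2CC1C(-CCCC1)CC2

Heavy atoms from the SMILES: 10 C.
Implicit hydrogens by atom environment:
  8 × C: 2 H each → 16
  2 × C: 1 H each → 2
  Total hydrogens = 18.
Molecular formula: C10H18

C10H18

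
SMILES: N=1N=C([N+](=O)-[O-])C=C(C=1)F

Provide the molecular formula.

Heavy atoms from the SMILES: 4 C, 1 F, 3 N, 2 O.
Implicit hydrogens by atom environment:
  2 × C (aromatic): 1 H each → 2
  2 × C (aromatic): no H
  2 × N (aromatic): no H
  1 × F: no H
  1 × N (charge +1): no H
  1 × O: no H
  1 × O (charge -1): no H
  Total hydrogens = 2.
Molecular formula: C4H2FN3O2

C4H2FN3O2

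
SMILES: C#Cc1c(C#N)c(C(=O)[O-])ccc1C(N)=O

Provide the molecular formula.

Heavy atoms from the SMILES: 11 C, 2 N, 3 O.
Implicit hydrogens by atom environment:
  4 × C (aromatic): no H
  4 × C: no H
  2 × C (aromatic): 1 H each → 2
  2 × O: no H
  1 × C: 1 H
  1 × N: 2 H
  1 × N: no H
  1 × O (charge -1): no H
  Total hydrogens = 5.
Net charge -1.
Molecular formula: C11H5N2O3-

C11H5N2O3-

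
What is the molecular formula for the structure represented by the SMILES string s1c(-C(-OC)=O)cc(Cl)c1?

Heavy atoms from the SMILES: 6 C, 1 Cl, 2 O, 1 S.
Implicit hydrogens by atom environment:
  2 × C (aromatic): 1 H each → 2
  2 × C (aromatic): no H
  2 × O: no H
  1 × C: 3 H
  1 × C: no H
  1 × Cl: no H
  1 × S (aromatic): no H
  Total hydrogens = 5.
Molecular formula: C6H5ClO2S

C6H5ClO2S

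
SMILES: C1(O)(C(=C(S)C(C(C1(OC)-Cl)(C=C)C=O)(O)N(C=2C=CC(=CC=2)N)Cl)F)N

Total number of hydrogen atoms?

18

Hydrogens are implicit in SMILES; fill each atom to its normal valence:
  6 × C: no H
  4 × C (aromatic): 1 H each → 4
  2 × C: 1 H each → 2
  2 × C (aromatic): no H
  2 × Cl: no H
  2 × N: 2 H each → 4
  2 × O: 1 H each → 2
  2 × O: no H
  1 × C: 3 H
  1 × C: 2 H
  1 × F: no H
  1 × N: no H
  1 × S: 1 H
  Total hydrogens = 18.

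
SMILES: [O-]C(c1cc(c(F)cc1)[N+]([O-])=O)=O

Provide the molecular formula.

Heavy atoms from the SMILES: 7 C, 1 F, 1 N, 4 O.
Implicit hydrogens by atom environment:
  3 × C (aromatic): 1 H each → 3
  3 × C (aromatic): no H
  2 × O: no H
  2 × O (charge -1): no H
  1 × C: no H
  1 × F: no H
  1 × N (charge +1): no H
  Total hydrogens = 3.
Net charge -1.
Molecular formula: C7H3FNO4-

C7H3FNO4-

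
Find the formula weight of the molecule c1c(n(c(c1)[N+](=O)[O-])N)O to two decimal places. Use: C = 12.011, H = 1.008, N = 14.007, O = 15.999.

143.10

Molecular formula: C4H5N3O3.
M = 4×12.011 + 5×1.008 + 3×14.007 + 3×15.999 = 143.10 g/mol.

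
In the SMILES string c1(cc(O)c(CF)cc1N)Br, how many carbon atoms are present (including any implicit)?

The symbol for carbon appears 7 times in the SMILES. Lowercase c denotes aromatic carbon and counts toward C.

7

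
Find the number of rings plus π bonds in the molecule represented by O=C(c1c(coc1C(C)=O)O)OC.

5

Molecular formula from the SMILES: C8H8O5.
DoU = (2C + 2 + N − H − X)/2 = (2·8 + 2 + 0 − 8 − 0)/2 = 10/2 = 5.
(Structurally: 1 ring(s) + 4 π bond(s) = 5.)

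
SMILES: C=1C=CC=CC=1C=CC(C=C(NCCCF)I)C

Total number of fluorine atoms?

The symbol for fluorine appears 1 time in the SMILES.

1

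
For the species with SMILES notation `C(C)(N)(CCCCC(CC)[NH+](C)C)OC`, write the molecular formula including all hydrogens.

Heavy atoms from the SMILES: 12 C, 2 N, 1 O.
Implicit hydrogens by atom environment:
  5 × C: 3 H each → 15
  5 × C: 2 H each → 10
  1 × C: 1 H
  1 × C: no H
  1 × N: 2 H
  1 × N (charge +1): 1 H
  1 × O: no H
  Total hydrogens = 29.
Net charge +1.
Molecular formula: C12H29N2O+

C12H29N2O+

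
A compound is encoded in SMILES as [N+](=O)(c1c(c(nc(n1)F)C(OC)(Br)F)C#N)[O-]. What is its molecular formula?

Heavy atoms from the SMILES: 1 Br, 7 C, 2 F, 4 N, 3 O.
Implicit hydrogens by atom environment:
  4 × C (aromatic): no H
  2 × C: no H
  2 × F: no H
  2 × N (aromatic): no H
  2 × O: no H
  1 × Br: no H
  1 × C: 3 H
  1 × N (charge +1): no H
  1 × N: no H
  1 × O (charge -1): no H
  Total hydrogens = 3.
Molecular formula: C7H3BrF2N4O3

C7H3BrF2N4O3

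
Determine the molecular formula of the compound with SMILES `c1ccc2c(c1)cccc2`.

C10H8

Heavy atoms from the SMILES: 10 C.
Implicit hydrogens by atom environment:
  8 × C (aromatic): 1 H each → 8
  2 × C (aromatic): no H
  Total hydrogens = 8.
Molecular formula: C10H8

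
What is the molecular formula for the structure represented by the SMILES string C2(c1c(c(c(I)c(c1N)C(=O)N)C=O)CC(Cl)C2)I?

Heavy atoms from the SMILES: 12 C, 1 Cl, 2 I, 2 N, 2 O.
Implicit hydrogens by atom environment:
  6 × C (aromatic): no H
  3 × C: 1 H each → 3
  2 × C: 2 H each → 4
  2 × I: no H
  2 × N: 2 H each → 4
  2 × O: no H
  1 × C: no H
  1 × Cl: no H
  Total hydrogens = 11.
Molecular formula: C12H11ClI2N2O2

C12H11ClI2N2O2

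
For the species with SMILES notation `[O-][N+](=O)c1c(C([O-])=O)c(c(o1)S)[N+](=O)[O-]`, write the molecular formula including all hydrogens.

C5HN2O7S-

Heavy atoms from the SMILES: 5 C, 2 N, 7 O, 1 S.
Implicit hydrogens by atom environment:
  4 × C (aromatic): no H
  3 × O: no H
  3 × O (charge -1): no H
  2 × N (charge +1): no H
  1 × C: no H
  1 × O (aromatic): no H
  1 × S: 1 H
  Total hydrogens = 1.
Net charge -1.
Molecular formula: C5HN2O7S-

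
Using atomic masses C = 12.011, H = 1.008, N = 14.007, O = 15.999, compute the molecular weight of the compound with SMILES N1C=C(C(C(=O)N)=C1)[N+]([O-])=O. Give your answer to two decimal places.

Molecular formula: C5H5N3O3.
M = 5×12.011 + 5×1.008 + 3×14.007 + 3×15.999 = 155.11 g/mol.

155.11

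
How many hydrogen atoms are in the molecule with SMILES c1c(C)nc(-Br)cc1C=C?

8

Hydrogens are implicit in SMILES; fill each atom to its normal valence:
  3 × C (aromatic): no H
  2 × C (aromatic): 1 H each → 2
  1 × Br: no H
  1 × C: 3 H
  1 × C: 2 H
  1 × C: 1 H
  1 × N (aromatic): no H
  Total hydrogens = 8.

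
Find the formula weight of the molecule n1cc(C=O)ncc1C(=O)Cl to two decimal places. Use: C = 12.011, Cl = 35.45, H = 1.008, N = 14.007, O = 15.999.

Molecular formula: C6H3ClN2O2.
M = 6×12.011 + 1×35.45 + 3×1.008 + 2×14.007 + 2×15.999 = 170.55 g/mol.

170.55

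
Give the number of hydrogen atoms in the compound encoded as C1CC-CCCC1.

14

Hydrogens are implicit in SMILES; fill each atom to its normal valence:
  7 × C: 2 H each → 14
  Total hydrogens = 14.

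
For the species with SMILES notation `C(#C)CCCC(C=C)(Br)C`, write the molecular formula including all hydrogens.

Heavy atoms from the SMILES: 1 Br, 9 C.
Implicit hydrogens by atom environment:
  4 × C: 2 H each → 8
  2 × C: 1 H each → 2
  2 × C: no H
  1 × Br: no H
  1 × C: 3 H
  Total hydrogens = 13.
Molecular formula: C9H13Br

C9H13Br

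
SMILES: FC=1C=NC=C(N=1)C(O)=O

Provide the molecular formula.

Heavy atoms from the SMILES: 5 C, 1 F, 2 N, 2 O.
Implicit hydrogens by atom environment:
  2 × C (aromatic): 1 H each → 2
  2 × C (aromatic): no H
  2 × N (aromatic): no H
  1 × C: no H
  1 × F: no H
  1 × O: 1 H
  1 × O: no H
  Total hydrogens = 3.
Molecular formula: C5H3FN2O2

C5H3FN2O2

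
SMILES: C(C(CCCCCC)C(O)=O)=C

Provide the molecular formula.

Heavy atoms from the SMILES: 10 C, 2 O.
Implicit hydrogens by atom environment:
  6 × C: 2 H each → 12
  2 × C: 1 H each → 2
  1 × C: 3 H
  1 × C: no H
  1 × O: 1 H
  1 × O: no H
  Total hydrogens = 18.
Molecular formula: C10H18O2

C10H18O2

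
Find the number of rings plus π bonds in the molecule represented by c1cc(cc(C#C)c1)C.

Molecular formula from the SMILES: C9H8.
DoU = (2C + 2 + N − H − X)/2 = (2·9 + 2 + 0 − 8 − 0)/2 = 12/2 = 6.
(Structurally: 1 ring(s) + 5 π bond(s) = 6.)

6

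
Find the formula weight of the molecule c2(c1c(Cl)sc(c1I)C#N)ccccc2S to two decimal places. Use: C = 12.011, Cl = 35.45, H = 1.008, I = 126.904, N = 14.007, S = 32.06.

377.64

Molecular formula: C11H5ClINS2.
M = 11×12.011 + 1×35.45 + 5×1.008 + 1×126.904 + 1×14.007 + 2×32.06 = 377.64 g/mol.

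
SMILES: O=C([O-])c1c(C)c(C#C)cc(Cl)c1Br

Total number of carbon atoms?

10

The symbol for carbon appears 10 times in the SMILES. Lowercase c denotes aromatic carbon and counts toward C.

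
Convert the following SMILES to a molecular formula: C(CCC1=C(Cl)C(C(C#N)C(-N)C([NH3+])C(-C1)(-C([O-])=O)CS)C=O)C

Heavy atoms from the SMILES: 16 C, 1 Cl, 3 N, 3 O, 1 S.
Implicit hydrogens by atom environment:
  5 × C: 2 H each → 10
  5 × C: 1 H each → 5
  5 × C: no H
  2 × O: no H
  1 × C: 3 H
  1 × Cl: no H
  1 × N (charge +1): 3 H
  1 × N: 2 H
  1 × N: no H
  1 × O (charge -1): no H
  1 × S: 1 H
  Total hydrogens = 24.
Molecular formula: C16H24ClN3O3S

C16H24ClN3O3S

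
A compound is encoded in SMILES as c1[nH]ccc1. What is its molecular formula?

Heavy atoms from the SMILES: 4 C, 1 N.
Implicit hydrogens by atom environment:
  4 × C (aromatic): 1 H each → 4
  1 × N (aromatic): 1 H
  Total hydrogens = 5.
Molecular formula: C4H5N

C4H5N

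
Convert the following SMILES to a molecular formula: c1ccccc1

C6H6

Heavy atoms from the SMILES: 6 C.
Implicit hydrogens by atom environment:
  6 × C (aromatic): 1 H each → 6
  Total hydrogens = 6.
Molecular formula: C6H6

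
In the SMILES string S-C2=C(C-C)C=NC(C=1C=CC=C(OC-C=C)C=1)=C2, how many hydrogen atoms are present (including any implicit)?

17

Hydrogens are implicit in SMILES; fill each atom to its normal valence:
  6 × C (aromatic): 1 H each → 6
  5 × C (aromatic): no H
  3 × C: 2 H each → 6
  1 × C: 3 H
  1 × C: 1 H
  1 × N (aromatic): no H
  1 × O: no H
  1 × S: 1 H
  Total hydrogens = 17.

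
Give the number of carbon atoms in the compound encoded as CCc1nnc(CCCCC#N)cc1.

11

The symbol for carbon appears 11 times in the SMILES. Lowercase c denotes aromatic carbon and counts toward C.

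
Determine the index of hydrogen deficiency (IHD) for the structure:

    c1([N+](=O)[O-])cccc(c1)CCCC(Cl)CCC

5

Molecular formula from the SMILES: C13H18ClNO2.
DoU = (2C + 2 + N − H − X)/2 = (2·13 + 2 + 1 − 18 − 1)/2 = 10/2 = 5.
(Structurally: 1 ring(s) + 4 π bond(s) = 5.)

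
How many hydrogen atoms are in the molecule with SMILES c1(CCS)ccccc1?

Hydrogens are implicit in SMILES; fill each atom to its normal valence:
  5 × C (aromatic): 1 H each → 5
  2 × C: 2 H each → 4
  1 × C (aromatic): no H
  1 × S: 1 H
  Total hydrogens = 10.

10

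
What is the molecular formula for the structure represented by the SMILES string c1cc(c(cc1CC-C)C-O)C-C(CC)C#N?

C15H21NO

Heavy atoms from the SMILES: 15 C, 1 N, 1 O.
Implicit hydrogens by atom environment:
  5 × C: 2 H each → 10
  3 × C (aromatic): 1 H each → 3
  3 × C (aromatic): no H
  2 × C: 3 H each → 6
  1 × C: 1 H
  1 × C: no H
  1 × N: no H
  1 × O: 1 H
  Total hydrogens = 21.
Molecular formula: C15H21NO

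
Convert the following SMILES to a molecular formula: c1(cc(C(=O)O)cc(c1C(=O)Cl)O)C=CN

C10H8ClNO4

Heavy atoms from the SMILES: 10 C, 1 Cl, 1 N, 4 O.
Implicit hydrogens by atom environment:
  4 × C (aromatic): no H
  2 × C (aromatic): 1 H each → 2
  2 × C: 1 H each → 2
  2 × C: no H
  2 × O: 1 H each → 2
  2 × O: no H
  1 × Cl: no H
  1 × N: 2 H
  Total hydrogens = 8.
Molecular formula: C10H8ClNO4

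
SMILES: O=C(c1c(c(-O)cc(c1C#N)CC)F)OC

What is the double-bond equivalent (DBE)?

Molecular formula from the SMILES: C11H10FNO3.
DoU = (2C + 2 + N − H − X)/2 = (2·11 + 2 + 1 − 10 − 1)/2 = 14/2 = 7.
(Structurally: 1 ring(s) + 6 π bond(s) = 7.)

7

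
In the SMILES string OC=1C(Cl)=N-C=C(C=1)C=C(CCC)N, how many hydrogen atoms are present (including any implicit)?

13

Hydrogens are implicit in SMILES; fill each atom to its normal valence:
  3 × C (aromatic): no H
  2 × C: 2 H each → 4
  2 × C (aromatic): 1 H each → 2
  1 × C: 3 H
  1 × C: 1 H
  1 × C: no H
  1 × Cl: no H
  1 × N: 2 H
  1 × N (aromatic): no H
  1 × O: 1 H
  Total hydrogens = 13.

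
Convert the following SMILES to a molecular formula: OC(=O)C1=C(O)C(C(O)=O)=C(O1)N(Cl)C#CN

Heavy atoms from the SMILES: 8 C, 1 Cl, 2 N, 6 O.
Implicit hydrogens by atom environment:
  4 × C (aromatic): no H
  4 × C: no H
  3 × O: 1 H each → 3
  2 × O: no H
  1 × Cl: no H
  1 × N: 2 H
  1 × N: no H
  1 × O (aromatic): no H
  Total hydrogens = 5.
Molecular formula: C8H5ClN2O6

C8H5ClN2O6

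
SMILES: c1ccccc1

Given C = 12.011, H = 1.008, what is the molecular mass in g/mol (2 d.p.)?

78.11

Molecular formula: C6H6.
M = 6×12.011 + 6×1.008 = 78.11 g/mol.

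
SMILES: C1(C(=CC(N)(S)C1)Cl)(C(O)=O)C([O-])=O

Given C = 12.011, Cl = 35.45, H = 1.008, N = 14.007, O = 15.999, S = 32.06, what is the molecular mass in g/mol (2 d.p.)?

236.65

Molecular formula: C7H7ClNO4S-.
M = 7×12.011 + 1×35.45 + 7×1.008 + 1×14.007 + 4×15.999 + 1×32.06 = 236.65 g/mol.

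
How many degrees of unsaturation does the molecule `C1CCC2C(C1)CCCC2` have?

2

Molecular formula from the SMILES: C10H18.
DoU = (2C + 2 + N − H − X)/2 = (2·10 + 2 + 0 − 18 − 0)/2 = 4/2 = 2.
(Structurally: 2 ring(s) + 0 π bond(s) = 2.)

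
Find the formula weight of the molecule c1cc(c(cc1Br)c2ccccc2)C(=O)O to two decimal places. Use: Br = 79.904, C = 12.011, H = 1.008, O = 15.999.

Molecular formula: C13H9BrO2.
M = 1×79.904 + 13×12.011 + 9×1.008 + 2×15.999 = 277.12 g/mol.

277.12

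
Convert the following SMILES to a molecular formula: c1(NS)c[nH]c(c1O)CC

Heavy atoms from the SMILES: 6 C, 2 N, 1 O, 1 S.
Implicit hydrogens by atom environment:
  3 × C (aromatic): no H
  1 × C: 3 H
  1 × C: 2 H
  1 × C (aromatic): 1 H
  1 × N (aromatic): 1 H
  1 × N: 1 H
  1 × O: 1 H
  1 × S: 1 H
  Total hydrogens = 10.
Molecular formula: C6H10N2OS

C6H10N2OS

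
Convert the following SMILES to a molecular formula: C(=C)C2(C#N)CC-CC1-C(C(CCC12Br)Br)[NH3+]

C13H19Br2N2+

Heavy atoms from the SMILES: 2 Br, 13 C, 2 N.
Implicit hydrogens by atom environment:
  6 × C: 2 H each → 12
  4 × C: 1 H each → 4
  3 × C: no H
  2 × Br: no H
  1 × N (charge +1): 3 H
  1 × N: no H
  Total hydrogens = 19.
Net charge +1.
Molecular formula: C13H19Br2N2+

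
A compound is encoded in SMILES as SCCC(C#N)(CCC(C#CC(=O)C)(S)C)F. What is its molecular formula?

Heavy atoms from the SMILES: 12 C, 1 F, 1 N, 1 O, 2 S.
Implicit hydrogens by atom environment:
  6 × C: no H
  4 × C: 2 H each → 8
  2 × C: 3 H each → 6
  2 × S: 1 H each → 2
  1 × F: no H
  1 × N: no H
  1 × O: no H
  Total hydrogens = 16.
Molecular formula: C12H16FNOS2

C12H16FNOS2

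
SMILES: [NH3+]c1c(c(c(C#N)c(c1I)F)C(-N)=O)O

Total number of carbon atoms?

The symbol for carbon appears 8 times in the SMILES. Lowercase c denotes aromatic carbon and counts toward C.

8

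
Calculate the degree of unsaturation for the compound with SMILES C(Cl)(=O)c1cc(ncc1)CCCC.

Molecular formula from the SMILES: C10H12ClNO.
DoU = (2C + 2 + N − H − X)/2 = (2·10 + 2 + 1 − 12 − 1)/2 = 10/2 = 5.
(Structurally: 1 ring(s) + 4 π bond(s) = 5.)

5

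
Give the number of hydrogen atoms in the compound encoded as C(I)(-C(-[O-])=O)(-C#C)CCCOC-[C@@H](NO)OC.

Hydrogens are implicit in SMILES; fill each atom to its normal valence:
  4 × C: 2 H each → 8
  3 × C: no H
  3 × O: no H
  2 × C: 1 H each → 2
  1 × C: 3 H
  1 × I: no H
  1 × N: 1 H
  1 × O: 1 H
  1 × O (charge -1): no H
  Total hydrogens = 15.

15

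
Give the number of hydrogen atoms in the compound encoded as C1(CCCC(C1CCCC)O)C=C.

22

Hydrogens are implicit in SMILES; fill each atom to its normal valence:
  7 × C: 2 H each → 14
  4 × C: 1 H each → 4
  1 × C: 3 H
  1 × O: 1 H
  Total hydrogens = 22.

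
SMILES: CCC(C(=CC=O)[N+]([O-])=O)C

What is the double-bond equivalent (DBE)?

3

Molecular formula from the SMILES: C7H11NO3.
DoU = (2C + 2 + N − H − X)/2 = (2·7 + 2 + 1 − 11 − 0)/2 = 6/2 = 3.
(Structurally: 0 ring(s) + 3 π bond(s) = 3.)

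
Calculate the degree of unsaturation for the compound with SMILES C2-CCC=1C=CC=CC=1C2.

Molecular formula from the SMILES: C10H12.
DoU = (2C + 2 + N − H − X)/2 = (2·10 + 2 + 0 − 12 − 0)/2 = 10/2 = 5.
(Structurally: 2 ring(s) + 3 π bond(s) = 5.)

5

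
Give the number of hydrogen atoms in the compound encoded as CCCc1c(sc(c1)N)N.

12

Hydrogens are implicit in SMILES; fill each atom to its normal valence:
  3 × C (aromatic): no H
  2 × C: 2 H each → 4
  2 × N: 2 H each → 4
  1 × C: 3 H
  1 × C (aromatic): 1 H
  1 × S (aromatic): no H
  Total hydrogens = 12.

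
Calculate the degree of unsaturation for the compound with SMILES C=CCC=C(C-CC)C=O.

3

Molecular formula from the SMILES: C9H14O.
DoU = (2C + 2 + N − H − X)/2 = (2·9 + 2 + 0 − 14 − 0)/2 = 6/2 = 3.
(Structurally: 0 ring(s) + 3 π bond(s) = 3.)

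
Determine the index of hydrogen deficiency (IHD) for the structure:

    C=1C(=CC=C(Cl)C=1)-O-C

4

Molecular formula from the SMILES: C7H7ClO.
DoU = (2C + 2 + N − H − X)/2 = (2·7 + 2 + 0 − 7 − 1)/2 = 8/2 = 4.
(Structurally: 1 ring(s) + 3 π bond(s) = 4.)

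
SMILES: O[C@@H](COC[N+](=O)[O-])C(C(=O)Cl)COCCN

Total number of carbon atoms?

The symbol for carbon appears 8 times in the SMILES. (Cl is a single chlorine, not C + l.)

8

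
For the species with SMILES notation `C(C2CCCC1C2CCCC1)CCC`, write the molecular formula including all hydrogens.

Heavy atoms from the SMILES: 14 C.
Implicit hydrogens by atom environment:
  10 × C: 2 H each → 20
  3 × C: 1 H each → 3
  1 × C: 3 H
  Total hydrogens = 26.
Molecular formula: C14H26

C14H26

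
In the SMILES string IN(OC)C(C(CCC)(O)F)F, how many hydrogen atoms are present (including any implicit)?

Hydrogens are implicit in SMILES; fill each atom to its normal valence:
  2 × C: 3 H each → 6
  2 × C: 2 H each → 4
  2 × F: no H
  1 × C: 1 H
  1 × C: no H
  1 × I: no H
  1 × N: no H
  1 × O: 1 H
  1 × O: no H
  Total hydrogens = 12.

12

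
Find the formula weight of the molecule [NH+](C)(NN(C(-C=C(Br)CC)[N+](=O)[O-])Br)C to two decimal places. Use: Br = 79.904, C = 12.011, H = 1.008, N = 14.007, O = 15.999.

347.03

Molecular formula: C7H15Br2N4O2+.
M = 2×79.904 + 7×12.011 + 15×1.008 + 4×14.007 + 2×15.999 = 347.03 g/mol.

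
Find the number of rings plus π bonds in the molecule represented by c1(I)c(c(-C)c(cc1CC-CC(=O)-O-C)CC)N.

5

Molecular formula from the SMILES: C14H20INO2.
DoU = (2C + 2 + N − H − X)/2 = (2·14 + 2 + 1 − 20 − 1)/2 = 10/2 = 5.
(Structurally: 1 ring(s) + 4 π bond(s) = 5.)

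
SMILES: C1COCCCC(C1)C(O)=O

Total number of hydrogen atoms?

14

Hydrogens are implicit in SMILES; fill each atom to its normal valence:
  6 × C: 2 H each → 12
  2 × O: no H
  1 × C: 1 H
  1 × C: no H
  1 × O: 1 H
  Total hydrogens = 14.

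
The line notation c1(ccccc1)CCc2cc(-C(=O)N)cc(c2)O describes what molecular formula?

Heavy atoms from the SMILES: 15 C, 1 N, 2 O.
Implicit hydrogens by atom environment:
  8 × C (aromatic): 1 H each → 8
  4 × C (aromatic): no H
  2 × C: 2 H each → 4
  1 × C: no H
  1 × N: 2 H
  1 × O: 1 H
  1 × O: no H
  Total hydrogens = 15.
Molecular formula: C15H15NO2

C15H15NO2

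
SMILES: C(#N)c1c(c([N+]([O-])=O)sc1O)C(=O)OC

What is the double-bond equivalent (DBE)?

7

Molecular formula from the SMILES: C7H4N2O5S.
DoU = (2C + 2 + N − H − X)/2 = (2·7 + 2 + 2 − 4 − 0)/2 = 14/2 = 7.
(Structurally: 1 ring(s) + 6 π bond(s) = 7.)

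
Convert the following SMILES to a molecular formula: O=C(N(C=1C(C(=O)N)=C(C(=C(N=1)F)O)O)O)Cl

Heavy atoms from the SMILES: 7 C, 1 Cl, 1 F, 3 N, 5 O.
Implicit hydrogens by atom environment:
  5 × C (aromatic): no H
  3 × O: 1 H each → 3
  2 × C: no H
  2 × O: no H
  1 × Cl: no H
  1 × F: no H
  1 × N: 2 H
  1 × N (aromatic): no H
  1 × N: no H
  Total hydrogens = 5.
Molecular formula: C7H5ClFN3O5

C7H5ClFN3O5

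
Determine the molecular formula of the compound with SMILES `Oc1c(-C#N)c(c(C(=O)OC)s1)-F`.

Heavy atoms from the SMILES: 7 C, 1 F, 1 N, 3 O, 1 S.
Implicit hydrogens by atom environment:
  4 × C (aromatic): no H
  2 × C: no H
  2 × O: no H
  1 × C: 3 H
  1 × F: no H
  1 × N: no H
  1 × O: 1 H
  1 × S (aromatic): no H
  Total hydrogens = 4.
Molecular formula: C7H4FNO3S

C7H4FNO3S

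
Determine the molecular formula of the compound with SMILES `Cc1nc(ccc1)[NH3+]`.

Heavy atoms from the SMILES: 6 C, 2 N.
Implicit hydrogens by atom environment:
  3 × C (aromatic): 1 H each → 3
  2 × C (aromatic): no H
  1 × C: 3 H
  1 × N (charge +1): 3 H
  1 × N (aromatic): no H
  Total hydrogens = 9.
Net charge +1.
Molecular formula: C6H9N2+

C6H9N2+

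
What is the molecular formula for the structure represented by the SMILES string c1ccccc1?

C6H6

Heavy atoms from the SMILES: 6 C.
Implicit hydrogens by atom environment:
  6 × C (aromatic): 1 H each → 6
  Total hydrogens = 6.
Molecular formula: C6H6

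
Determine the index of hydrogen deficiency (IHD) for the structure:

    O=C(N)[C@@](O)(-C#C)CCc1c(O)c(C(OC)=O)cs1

7

Molecular formula from the SMILES: C12H13NO5S.
DoU = (2C + 2 + N − H − X)/2 = (2·12 + 2 + 1 − 13 − 0)/2 = 14/2 = 7.
(Structurally: 1 ring(s) + 6 π bond(s) = 7.)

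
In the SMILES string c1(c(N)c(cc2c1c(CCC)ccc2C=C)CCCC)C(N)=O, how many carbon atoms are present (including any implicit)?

20

The symbol for carbon appears 20 times in the SMILES. Lowercase c denotes aromatic carbon and counts toward C.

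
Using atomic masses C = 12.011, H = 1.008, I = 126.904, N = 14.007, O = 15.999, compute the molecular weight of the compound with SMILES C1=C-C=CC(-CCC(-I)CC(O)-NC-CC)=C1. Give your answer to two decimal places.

Molecular formula: C14H22INO.
M = 14×12.011 + 22×1.008 + 1×126.904 + 1×14.007 + 1×15.999 = 347.24 g/mol.

347.24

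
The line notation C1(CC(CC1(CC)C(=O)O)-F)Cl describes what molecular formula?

C8H12ClFO2

Heavy atoms from the SMILES: 8 C, 1 Cl, 1 F, 2 O.
Implicit hydrogens by atom environment:
  3 × C: 2 H each → 6
  2 × C: 1 H each → 2
  2 × C: no H
  1 × C: 3 H
  1 × Cl: no H
  1 × F: no H
  1 × O: 1 H
  1 × O: no H
  Total hydrogens = 12.
Molecular formula: C8H12ClFO2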